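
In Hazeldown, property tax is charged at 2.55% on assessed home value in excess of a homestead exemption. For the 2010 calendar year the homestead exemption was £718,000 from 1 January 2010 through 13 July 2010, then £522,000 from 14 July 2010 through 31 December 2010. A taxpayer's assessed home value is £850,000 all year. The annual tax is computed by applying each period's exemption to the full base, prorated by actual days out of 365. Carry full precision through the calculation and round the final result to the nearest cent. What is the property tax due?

£5,707.53

1 January – 13 July 2010: 194 days, exemption £718,000 → (£850,000 − £718,000) × 2.55% × 194/365 = £1,789.0521
14 July – 31 December 2010: 171 days, exemption £522,000 → (£850,000 − £522,000) × 2.55% × 171/365 = £3,918.4767
Total = £5,707.5288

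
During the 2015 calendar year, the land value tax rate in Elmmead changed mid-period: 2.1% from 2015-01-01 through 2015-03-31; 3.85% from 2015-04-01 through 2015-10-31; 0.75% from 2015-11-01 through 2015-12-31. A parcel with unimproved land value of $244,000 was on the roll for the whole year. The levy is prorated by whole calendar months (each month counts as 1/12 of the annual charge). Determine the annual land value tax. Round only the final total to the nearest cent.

$7,065.83

2015-01-01 to 2015-03-31: 3 months at 2.1% → $244,000 × 2.1% × 3/12 = $1,281.0000
2015-04-01 to 2015-10-31: 7 months at 3.85% → $244,000 × 3.85% × 7/12 = $5,479.8333
2015-11-01 to 2015-12-31: 2 months at 0.75% → $244,000 × 0.75% × 2/12 = $305.0000
Total = $7,065.8333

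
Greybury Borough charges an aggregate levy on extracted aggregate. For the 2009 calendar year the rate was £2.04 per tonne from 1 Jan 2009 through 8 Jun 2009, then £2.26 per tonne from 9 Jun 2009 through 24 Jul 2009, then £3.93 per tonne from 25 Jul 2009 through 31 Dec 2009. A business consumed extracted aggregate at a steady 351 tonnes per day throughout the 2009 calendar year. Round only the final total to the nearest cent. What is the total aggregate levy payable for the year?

£371049.12

1 Jan – 8 Jun 2009: 159 days × 351 tonnes/day = 55,809 tonnes at £2.04/tonne → £113850.36
9 Jun – 24 Jul 2009: 46 days × 351 tonnes/day = 16,146 tonnes at £2.26/tonne → £36489.96
25 Jul – 31 Dec 2009: 160 days × 351 tonnes/day = 56,160 tonnes at £3.93/tonne → £220708.80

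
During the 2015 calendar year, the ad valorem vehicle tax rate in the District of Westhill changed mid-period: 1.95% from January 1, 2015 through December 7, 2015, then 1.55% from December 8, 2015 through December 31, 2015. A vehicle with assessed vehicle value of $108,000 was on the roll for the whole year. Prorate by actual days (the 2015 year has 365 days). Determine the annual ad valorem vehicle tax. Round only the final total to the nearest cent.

$2,077.59

January 1 – December 7, 2015: 341 days at 1.95% → $108,000 × 1.95% × 341/365 = $1,967.5233
December 8 – December 31, 2015: 24 days at 1.55% → $108,000 × 1.55% × 24/365 = $110.0712
Total = $2,077.5945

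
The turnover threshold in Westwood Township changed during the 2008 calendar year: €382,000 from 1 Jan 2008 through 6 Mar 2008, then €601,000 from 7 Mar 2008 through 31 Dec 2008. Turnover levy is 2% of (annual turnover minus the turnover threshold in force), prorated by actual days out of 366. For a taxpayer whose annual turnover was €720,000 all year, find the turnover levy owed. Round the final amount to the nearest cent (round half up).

1 Jan – 6 Mar 2008: 66 days, exemption €382,000 → (€720,000 − €382,000) × 2% × 66/366 = €1,219.0164
7 Mar – 31 Dec 2008: 300 days, exemption €601,000 → (€720,000 − €601,000) × 2% × 300/366 = €1,950.8197
Total = €3,169.8361

€3,169.84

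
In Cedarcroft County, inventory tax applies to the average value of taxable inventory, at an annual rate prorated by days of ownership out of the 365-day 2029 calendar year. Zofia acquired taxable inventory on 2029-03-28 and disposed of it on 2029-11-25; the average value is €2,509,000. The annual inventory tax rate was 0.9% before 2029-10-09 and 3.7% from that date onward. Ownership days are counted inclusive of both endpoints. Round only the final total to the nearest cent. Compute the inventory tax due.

€24,272.00

2029-03-28 to 2029-10-08: 195 days at 0.9% → €2,509,000 × 0.9% × 195/365 = €12,063.8219
2029-10-09 to 2029-11-25: 48 days at 3.7% → €2,509,000 × 3.7% × 48/365 = €12,208.1753
Total = €24,271.9973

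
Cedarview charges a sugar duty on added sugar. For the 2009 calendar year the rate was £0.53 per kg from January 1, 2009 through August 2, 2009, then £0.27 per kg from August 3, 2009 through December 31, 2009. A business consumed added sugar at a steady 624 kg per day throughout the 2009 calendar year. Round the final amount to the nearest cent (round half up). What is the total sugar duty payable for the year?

£96,214.56

January 1 – August 2, 2009: 214 days × 624 kg/day = 133,536 kg at £0.53/kg → £70,774.08
August 3 – December 31, 2009: 151 days × 624 kg/day = 94,224 kg at £0.27/kg → £25,440.48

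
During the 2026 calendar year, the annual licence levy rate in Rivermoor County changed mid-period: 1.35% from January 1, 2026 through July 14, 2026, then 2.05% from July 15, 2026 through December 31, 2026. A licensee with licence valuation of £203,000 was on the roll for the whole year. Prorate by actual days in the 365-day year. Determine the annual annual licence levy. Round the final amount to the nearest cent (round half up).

January 1 – July 14, 2026: 195 days at 1.35% → £203,000 × 1.35% × 195/365 = £1,464.1027
July 15 – December 31, 2026: 170 days at 2.05% → £203,000 × 2.05% × 170/365 = £1,938.2329
Total = £3,402.3356

£3,402.34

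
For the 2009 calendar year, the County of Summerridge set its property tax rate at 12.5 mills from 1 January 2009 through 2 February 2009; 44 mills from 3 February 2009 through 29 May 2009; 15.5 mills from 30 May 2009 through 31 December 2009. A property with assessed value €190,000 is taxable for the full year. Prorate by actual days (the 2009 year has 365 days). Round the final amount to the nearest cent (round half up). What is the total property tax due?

1 January – 2 February 2009: 33 days at 12.5 mills → €190,000 × 1.25% × 33/365 = €214.7260
3 February – 29 May 2009: 116 days at 44 mills → €190,000 × 4.4% × 116/365 = €2,656.8767
30 May – 31 December 2009: 216 days at 15.5 mills → €190,000 × 1.55% × 216/365 = €1,742.7945
Total = €4,614.3973

€4,614.40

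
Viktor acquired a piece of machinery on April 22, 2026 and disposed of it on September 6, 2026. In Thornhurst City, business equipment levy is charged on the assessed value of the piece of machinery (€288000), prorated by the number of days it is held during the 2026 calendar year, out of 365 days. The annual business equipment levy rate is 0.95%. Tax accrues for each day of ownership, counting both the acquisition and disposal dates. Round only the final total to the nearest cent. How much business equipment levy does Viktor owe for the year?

Days held (April 22 – September 6, 2026): 138 out of 365
Tax = €288000 × 0.95% × 138/365 = €1034.4329

€1034.43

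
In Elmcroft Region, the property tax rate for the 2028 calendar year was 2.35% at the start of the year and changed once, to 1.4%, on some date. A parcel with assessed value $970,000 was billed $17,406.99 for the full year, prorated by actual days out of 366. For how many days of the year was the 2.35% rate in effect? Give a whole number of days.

152 days

Let d = days at the first rate; then 366 − d days at the second rate.
$970,000 × [2.35%·d + 1.4%·(366−d)] / 366 = $17,406.99
Solving gives d = 152, so the new rate took effect on June 1, 2028.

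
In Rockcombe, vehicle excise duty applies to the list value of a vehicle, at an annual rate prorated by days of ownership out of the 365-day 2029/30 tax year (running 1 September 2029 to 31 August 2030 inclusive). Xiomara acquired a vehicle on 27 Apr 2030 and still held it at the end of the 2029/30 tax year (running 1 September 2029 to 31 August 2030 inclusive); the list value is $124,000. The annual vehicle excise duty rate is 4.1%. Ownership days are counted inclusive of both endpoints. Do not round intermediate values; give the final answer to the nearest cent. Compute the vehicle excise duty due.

Days held (27 Apr – 31 Aug 2030): 127 out of 365
Tax = $124,000 × 4.1% × 127/365 = $1,768.9534

$1,768.95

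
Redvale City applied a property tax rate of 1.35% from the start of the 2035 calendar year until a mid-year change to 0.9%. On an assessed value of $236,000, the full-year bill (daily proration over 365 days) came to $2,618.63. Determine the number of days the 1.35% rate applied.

170 days

Let d = days at the first rate; then 365 − d days at the second rate.
$236,000 × [1.35%·d + 0.9%·(365−d)] / 365 = $2,618.63
Solving gives d = 170, so the new rate took effect on June 20, 2035.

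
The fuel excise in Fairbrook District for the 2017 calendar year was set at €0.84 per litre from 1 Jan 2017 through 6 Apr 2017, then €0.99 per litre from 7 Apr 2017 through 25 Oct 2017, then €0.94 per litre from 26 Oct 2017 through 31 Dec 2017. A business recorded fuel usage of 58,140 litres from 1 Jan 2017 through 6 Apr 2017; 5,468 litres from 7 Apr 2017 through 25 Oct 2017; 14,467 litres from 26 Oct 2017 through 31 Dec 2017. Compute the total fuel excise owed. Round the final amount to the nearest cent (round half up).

1 Jan – 6 Apr 2017: 58,140 litres at €0.84/litre → €48,837.60
7 Apr – 25 Oct 2017: 5,468 litres at €0.99/litre → €5,413.32
26 Oct – 31 Dec 2017: 14,467 litres at €0.94/litre → €13,598.98

€67,849.90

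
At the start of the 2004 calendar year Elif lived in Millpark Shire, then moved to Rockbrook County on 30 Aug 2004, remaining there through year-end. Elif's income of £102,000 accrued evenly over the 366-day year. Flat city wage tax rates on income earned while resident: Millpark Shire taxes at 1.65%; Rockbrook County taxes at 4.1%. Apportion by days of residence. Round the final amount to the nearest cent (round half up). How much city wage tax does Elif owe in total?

Millpark Shire, 1 Jan – 29 Aug 2004: 242 days → £102,000 × 1.65% × 242/366 = £1,112.8033
Rockbrook County, 30 Aug – 31 Dec 2004: 124 days → £102,000 × 4.1% × 124/366 = £1,416.8525
Total = £2,529.6557

£2,529.66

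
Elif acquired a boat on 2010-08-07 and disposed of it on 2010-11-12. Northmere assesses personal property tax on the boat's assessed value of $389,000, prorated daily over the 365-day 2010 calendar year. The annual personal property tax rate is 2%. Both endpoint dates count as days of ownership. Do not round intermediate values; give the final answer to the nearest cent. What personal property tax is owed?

Days held (2010-08-07 to 2010-11-12): 98 out of 365
Tax = $389,000 × 2% × 98/365 = $2,088.8767

$2,088.88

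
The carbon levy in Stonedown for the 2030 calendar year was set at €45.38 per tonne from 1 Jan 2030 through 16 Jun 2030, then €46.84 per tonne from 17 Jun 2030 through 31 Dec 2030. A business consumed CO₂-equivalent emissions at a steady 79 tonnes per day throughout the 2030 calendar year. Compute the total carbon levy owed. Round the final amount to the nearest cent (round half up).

€1,331,369.62

1 Jan – 16 Jun 2030: 167 days × 79 tonnes/day = 13,193 tonnes at €45.38/tonne → €598,698.34
17 Jun – 31 Dec 2030: 198 days × 79 tonnes/day = 15,642 tonnes at €46.84/tonne → €732,671.28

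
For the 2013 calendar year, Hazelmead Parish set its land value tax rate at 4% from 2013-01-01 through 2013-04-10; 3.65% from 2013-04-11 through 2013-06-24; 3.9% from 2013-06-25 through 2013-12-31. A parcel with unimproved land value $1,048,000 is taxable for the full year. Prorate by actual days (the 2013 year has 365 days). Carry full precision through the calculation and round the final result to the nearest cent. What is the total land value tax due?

2013-01-01 to 2013-04-10: 100 days at 4% → $1,048,000 × 4% × 100/365 = $11,484.9315
2013-04-11 to 2013-06-24: 75 days at 3.65% → $1,048,000 × 3.65% × 75/365 = $7,860.0000
2013-06-25 to 2013-12-31: 190 days at 3.9% → $1,048,000 × 3.9% × 190/365 = $21,275.8356
Total = $40,620.7671

$40,620.77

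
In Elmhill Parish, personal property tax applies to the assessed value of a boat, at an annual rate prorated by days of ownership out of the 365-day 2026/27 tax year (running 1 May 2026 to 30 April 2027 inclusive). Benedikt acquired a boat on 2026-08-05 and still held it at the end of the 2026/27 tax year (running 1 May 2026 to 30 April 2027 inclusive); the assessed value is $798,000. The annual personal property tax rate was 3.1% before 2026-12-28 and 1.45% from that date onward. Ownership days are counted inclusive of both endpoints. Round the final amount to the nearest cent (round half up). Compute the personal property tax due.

$13,758.39

2026-08-05 to 2026-12-27: 145 days at 3.1% → $798,000 × 3.1% × 145/365 = $9,827.4247
2026-12-28 to 2027-04-30: 124 days at 1.45% → $798,000 × 1.45% × 124/365 = $3,930.9699
Total = $13,758.3945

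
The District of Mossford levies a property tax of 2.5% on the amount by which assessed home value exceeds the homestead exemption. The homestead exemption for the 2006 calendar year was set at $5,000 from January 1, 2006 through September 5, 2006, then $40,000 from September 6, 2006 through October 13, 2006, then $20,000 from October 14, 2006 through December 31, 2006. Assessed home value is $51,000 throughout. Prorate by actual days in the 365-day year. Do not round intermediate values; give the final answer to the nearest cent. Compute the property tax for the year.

January 1 – September 5, 2006: 248 days, exemption $5,000 → ($51,000 − $5,000) × 2.5% × 248/365 = $781.3699
September 6 – October 13, 2006: 38 days, exemption $40,000 → ($51,000 − $40,000) × 2.5% × 38/365 = $28.6301
October 14 – December 31, 2006: 79 days, exemption $20,000 → ($51,000 − $20,000) × 2.5% × 79/365 = $167.7397
Total = $977.7397

$977.74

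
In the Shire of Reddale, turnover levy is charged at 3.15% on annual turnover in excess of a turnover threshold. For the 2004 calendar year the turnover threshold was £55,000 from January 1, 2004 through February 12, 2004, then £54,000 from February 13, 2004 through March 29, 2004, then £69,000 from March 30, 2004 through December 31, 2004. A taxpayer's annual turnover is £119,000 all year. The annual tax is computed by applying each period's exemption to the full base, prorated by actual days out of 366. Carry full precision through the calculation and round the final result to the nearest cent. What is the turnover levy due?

£1,686.20

January 1 – February 12, 2004: 43 days, exemption £55,000 → (£119,000 − £55,000) × 3.15% × 43/366 = £236.8525
February 13 – March 29, 2004: 46 days, exemption £54,000 → (£119,000 − £54,000) × 3.15% × 46/366 = £257.3361
March 30 – December 31, 2004: 277 days, exemption £69,000 → (£119,000 − £69,000) × 3.15% × 277/366 = £1,192.0082
Total = £1,686.1967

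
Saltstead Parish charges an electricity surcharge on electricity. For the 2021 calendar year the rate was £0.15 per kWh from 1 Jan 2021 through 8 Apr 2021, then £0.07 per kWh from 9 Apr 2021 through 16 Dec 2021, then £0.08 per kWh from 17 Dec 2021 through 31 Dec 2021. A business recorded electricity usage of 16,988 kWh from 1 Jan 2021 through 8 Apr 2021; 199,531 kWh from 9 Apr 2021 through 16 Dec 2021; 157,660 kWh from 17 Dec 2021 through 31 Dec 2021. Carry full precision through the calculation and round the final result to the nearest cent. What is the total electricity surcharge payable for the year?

1 Jan – 8 Apr 2021: 16,988 kWh at £0.15/kWh → £2548.20
9 Apr – 16 Dec 2021: 199,531 kWh at £0.07/kWh → £13967.17
17 Dec – 31 Dec 2021: 157,660 kWh at £0.08/kWh → £12612.80

£29128.17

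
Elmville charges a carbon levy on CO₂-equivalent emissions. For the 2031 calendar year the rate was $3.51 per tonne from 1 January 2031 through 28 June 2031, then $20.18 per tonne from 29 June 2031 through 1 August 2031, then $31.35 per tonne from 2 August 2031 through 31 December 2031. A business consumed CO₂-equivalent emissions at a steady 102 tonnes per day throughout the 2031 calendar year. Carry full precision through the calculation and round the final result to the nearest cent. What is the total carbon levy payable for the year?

$620,120.22

1 January – 28 June 2031: 179 days × 102 tonnes/day = 18,258 tonnes at $3.51/tonne → $64,085.58
29 June – 1 August 2031: 34 days × 102 tonnes/day = 3,468 tonnes at $20.18/tonne → $69,984.24
2 August – 31 December 2031: 152 days × 102 tonnes/day = 15,504 tonnes at $31.35/tonne → $486,050.40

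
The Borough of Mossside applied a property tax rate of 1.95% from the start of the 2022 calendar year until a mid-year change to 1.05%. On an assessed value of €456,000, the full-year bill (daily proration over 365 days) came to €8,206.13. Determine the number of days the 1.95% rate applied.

304 days

Let d = days at the first rate; then 365 − d days at the second rate.
€456,000 × [1.95%·d + 1.05%·(365−d)] / 365 = €8,206.13
Solving gives d = 304, so the new rate took effect on 1 November 2022.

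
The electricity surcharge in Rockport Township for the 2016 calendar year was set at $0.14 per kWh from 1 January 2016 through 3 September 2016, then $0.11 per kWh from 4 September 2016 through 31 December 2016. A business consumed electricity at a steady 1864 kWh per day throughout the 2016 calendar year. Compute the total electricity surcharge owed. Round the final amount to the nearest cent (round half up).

$88856.88

1 January – 3 September 2016: 247 days × 1864 kWh/day = 460,408 kWh at $0.14/kWh → $64457.12
4 September – 31 December 2016: 119 days × 1864 kWh/day = 221,816 kWh at $0.11/kWh → $24399.76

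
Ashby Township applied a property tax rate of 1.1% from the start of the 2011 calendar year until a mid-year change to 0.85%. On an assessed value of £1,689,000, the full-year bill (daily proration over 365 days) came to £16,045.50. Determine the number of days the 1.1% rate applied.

Let d = days at the first rate; then 365 − d days at the second rate.
£1,689,000 × [1.1%·d + 0.85%·(365−d)] / 365 = £16,045.50
Solving gives d = 146, so the new rate took effect on May 27, 2011.

146 days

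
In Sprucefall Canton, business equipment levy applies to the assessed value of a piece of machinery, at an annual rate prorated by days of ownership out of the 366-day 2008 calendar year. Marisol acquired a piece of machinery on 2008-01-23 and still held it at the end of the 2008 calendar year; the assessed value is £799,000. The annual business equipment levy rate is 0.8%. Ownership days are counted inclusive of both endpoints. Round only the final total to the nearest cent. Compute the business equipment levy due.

Days held (2008-01-23 to 2008-12-31): 344 out of 366
Tax = £799,000 × 0.8% × 344/366 = £6,007.7814

£6,007.78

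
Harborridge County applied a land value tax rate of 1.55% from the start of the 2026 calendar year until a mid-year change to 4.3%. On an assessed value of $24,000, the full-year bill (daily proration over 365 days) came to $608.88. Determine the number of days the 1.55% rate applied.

Let d = days at the first rate; then 365 − d days at the second rate.
$24,000 × [1.55%·d + 4.3%·(365−d)] / 365 = $608.88
Solving gives d = 234, so the new rate took effect on August 23, 2026.

234 days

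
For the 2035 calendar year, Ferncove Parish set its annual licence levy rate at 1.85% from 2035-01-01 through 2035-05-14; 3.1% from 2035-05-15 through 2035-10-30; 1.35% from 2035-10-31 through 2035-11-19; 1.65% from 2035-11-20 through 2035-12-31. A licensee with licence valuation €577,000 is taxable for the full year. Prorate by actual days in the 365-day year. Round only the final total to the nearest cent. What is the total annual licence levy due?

€13,723.12

2035-01-01 to 2035-05-14: 134 days at 1.85% → €577,000 × 1.85% × 134/365 = €3,918.8575
2035-05-15 to 2035-10-30: 169 days at 3.1% → €577,000 × 3.1% × 169/365 = €8,281.9260
2035-10-31 to 2035-11-19: 20 days at 1.35% → €577,000 × 1.35% × 20/365 = €426.8219
2035-11-20 to 2035-12-31: 42 days at 1.65% → €577,000 × 1.65% × 42/365 = €1,095.5096
Total = €13,723.1151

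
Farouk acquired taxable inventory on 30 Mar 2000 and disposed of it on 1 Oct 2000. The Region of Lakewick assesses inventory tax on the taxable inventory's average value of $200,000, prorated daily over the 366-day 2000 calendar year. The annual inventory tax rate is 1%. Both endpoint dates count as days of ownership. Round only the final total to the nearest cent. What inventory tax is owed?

$1,016.39

Days held (30 Mar – 1 Oct 2000): 186 out of 366
Tax = $200,000 × 1% × 186/366 = $1,016.3934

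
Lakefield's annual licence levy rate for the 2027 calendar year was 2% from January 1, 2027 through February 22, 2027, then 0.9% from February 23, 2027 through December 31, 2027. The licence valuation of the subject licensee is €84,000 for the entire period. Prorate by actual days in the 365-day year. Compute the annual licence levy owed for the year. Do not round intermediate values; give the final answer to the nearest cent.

January 1 – February 22, 2027: 53 days at 2% → €84,000 × 2% × 53/365 = €243.9452
February 23 – December 31, 2027: 312 days at 0.9% → €84,000 × 0.9% × 312/365 = €646.2247
Total = €890.1699

€890.17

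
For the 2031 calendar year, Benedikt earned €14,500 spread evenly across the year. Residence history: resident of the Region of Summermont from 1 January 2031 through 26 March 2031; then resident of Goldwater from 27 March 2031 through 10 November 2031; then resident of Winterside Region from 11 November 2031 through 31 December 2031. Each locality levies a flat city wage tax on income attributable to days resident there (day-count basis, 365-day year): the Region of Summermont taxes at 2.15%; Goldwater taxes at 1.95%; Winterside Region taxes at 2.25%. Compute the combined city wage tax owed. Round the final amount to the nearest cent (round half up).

The Region of Summermont, 1 January – 26 March 2031: 85 days → €14,500 × 2.15% × 85/365 = €72.5993
Goldwater, 27 March – 10 November 2031: 229 days → €14,500 × 1.95% × 229/365 = €177.3966
Winterside Region, 11 November – 31 December 2031: 51 days → €14,500 × 2.25% × 51/365 = €45.5856
Total = €295.5815

€295.58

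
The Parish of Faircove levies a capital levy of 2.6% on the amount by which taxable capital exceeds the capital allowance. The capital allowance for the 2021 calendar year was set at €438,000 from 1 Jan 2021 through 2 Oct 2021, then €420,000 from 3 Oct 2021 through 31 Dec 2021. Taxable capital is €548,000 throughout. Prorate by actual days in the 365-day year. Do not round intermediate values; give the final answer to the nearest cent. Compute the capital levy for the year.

1 Jan – 2 Oct 2021: 275 days, exemption €438,000 → (€548,000 − €438,000) × 2.6% × 275/365 = €2,154.7945
3 Oct – 31 Dec 2021: 90 days, exemption €420,000 → (€548,000 − €420,000) × 2.6% × 90/365 = €820.6027
Total = €2,975.3973

€2,975.40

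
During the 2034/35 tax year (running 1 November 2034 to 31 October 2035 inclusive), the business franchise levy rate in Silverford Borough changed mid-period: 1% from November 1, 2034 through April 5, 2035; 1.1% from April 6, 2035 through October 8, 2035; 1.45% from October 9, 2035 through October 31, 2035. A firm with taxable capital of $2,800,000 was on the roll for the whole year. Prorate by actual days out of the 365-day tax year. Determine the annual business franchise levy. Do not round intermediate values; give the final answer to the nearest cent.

November 1, 2034 – April 5, 2035: 156 days at 1% → $2,800,000 × 1% × 156/365 = $11,967.1233
April 6 – October 8, 2035: 186 days at 1.1% → $2,800,000 × 1.1% × 186/365 = $15,695.3425
October 9 – October 31, 2035: 23 days at 1.45% → $2,800,000 × 1.45% × 23/365 = $2,558.3562
Total = $30,220.8219

$30,220.82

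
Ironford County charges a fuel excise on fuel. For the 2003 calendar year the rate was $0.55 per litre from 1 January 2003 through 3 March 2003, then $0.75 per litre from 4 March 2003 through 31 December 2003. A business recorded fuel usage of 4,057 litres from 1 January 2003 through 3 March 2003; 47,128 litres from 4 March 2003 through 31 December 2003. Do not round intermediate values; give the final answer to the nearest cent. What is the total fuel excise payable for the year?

1 January – 3 March 2003: 4,057 litres at $0.55/litre → $2,231.35
4 March – 31 December 2003: 47,128 litres at $0.75/litre → $35,346.00

$37,577.35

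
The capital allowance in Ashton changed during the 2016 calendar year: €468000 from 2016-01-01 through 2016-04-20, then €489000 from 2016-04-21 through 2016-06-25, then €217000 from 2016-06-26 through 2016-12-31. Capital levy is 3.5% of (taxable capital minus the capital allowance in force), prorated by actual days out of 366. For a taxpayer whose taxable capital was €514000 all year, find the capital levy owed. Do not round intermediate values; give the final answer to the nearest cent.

€6013.98

2016-01-01 to 2016-04-20: 111 days, exemption €468000 → (€514000 − €468000) × 3.5% × 111/366 = €488.2787
2016-04-21 to 2016-06-25: 66 days, exemption €489000 → (€514000 − €489000) × 3.5% × 66/366 = €157.7869
2016-06-26 to 2016-12-31: 189 days, exemption €217000 → (€514000 − €217000) × 3.5% × 189/366 = €5367.9098
Total = €6013.9754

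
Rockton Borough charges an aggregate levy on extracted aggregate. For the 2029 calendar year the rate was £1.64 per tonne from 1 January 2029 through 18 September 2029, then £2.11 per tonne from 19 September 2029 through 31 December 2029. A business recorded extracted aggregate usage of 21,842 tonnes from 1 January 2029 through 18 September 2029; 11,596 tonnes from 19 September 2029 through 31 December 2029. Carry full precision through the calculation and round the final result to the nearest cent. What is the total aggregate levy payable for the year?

1 January – 18 September 2029: 21,842 tonnes at £1.64/tonne → £35,820.88
19 September – 31 December 2029: 11,596 tonnes at £2.11/tonne → £24,467.56

£60,288.44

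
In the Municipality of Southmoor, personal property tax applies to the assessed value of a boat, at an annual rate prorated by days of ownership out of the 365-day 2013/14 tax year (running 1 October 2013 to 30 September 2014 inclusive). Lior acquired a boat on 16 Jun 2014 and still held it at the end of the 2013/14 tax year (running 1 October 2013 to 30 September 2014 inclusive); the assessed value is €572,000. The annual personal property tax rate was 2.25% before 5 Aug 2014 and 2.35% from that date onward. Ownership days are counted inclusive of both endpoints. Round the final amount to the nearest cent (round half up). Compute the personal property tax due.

16 Jun – 4 Aug 2014: 50 days at 2.25% → €572,000 × 2.25% × 50/365 = €1,763.0137
5 Aug – 30 Sep 2014: 57 days at 2.35% → €572,000 × 2.35% × 57/365 = €2,099.1616
Total = €3,862.1753

€3,862.18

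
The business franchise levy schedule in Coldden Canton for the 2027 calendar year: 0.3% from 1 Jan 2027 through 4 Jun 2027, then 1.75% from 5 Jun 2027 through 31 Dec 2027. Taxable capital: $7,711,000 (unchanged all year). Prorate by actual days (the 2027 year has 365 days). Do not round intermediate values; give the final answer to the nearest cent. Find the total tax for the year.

1 Jan – 4 Jun 2027: 155 days at 0.3% → $7,711,000 × 0.3% × 155/365 = $9,823.6027
5 Jun – 31 Dec 2027: 210 days at 1.75% → $7,711,000 × 1.75% × 210/365 = $77,638.1507
Total = $87,461.7534

$87,461.75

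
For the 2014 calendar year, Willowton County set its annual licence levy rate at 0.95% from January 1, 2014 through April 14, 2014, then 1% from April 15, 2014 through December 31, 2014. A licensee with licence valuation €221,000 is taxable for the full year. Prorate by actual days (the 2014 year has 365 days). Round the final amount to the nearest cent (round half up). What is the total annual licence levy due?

January 1 – April 14, 2014: 104 days at 0.95% → €221,000 × 0.95% × 104/365 = €598.2137
April 15 – December 31, 2014: 261 days at 1% → €221,000 × 1% × 261/365 = €1,580.3014
Total = €2,178.5151

€2,178.52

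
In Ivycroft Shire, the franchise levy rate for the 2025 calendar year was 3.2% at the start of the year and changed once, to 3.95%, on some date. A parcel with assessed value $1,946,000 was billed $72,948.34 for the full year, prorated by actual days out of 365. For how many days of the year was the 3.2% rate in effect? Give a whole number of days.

Let d = days at the first rate; then 365 − d days at the second rate.
$1,946,000 × [3.2%·d + 3.95%·(365−d)] / 365 = $72,948.34
Solving gives d = 98, so the new rate took effect on 9 Apr 2025.

98 days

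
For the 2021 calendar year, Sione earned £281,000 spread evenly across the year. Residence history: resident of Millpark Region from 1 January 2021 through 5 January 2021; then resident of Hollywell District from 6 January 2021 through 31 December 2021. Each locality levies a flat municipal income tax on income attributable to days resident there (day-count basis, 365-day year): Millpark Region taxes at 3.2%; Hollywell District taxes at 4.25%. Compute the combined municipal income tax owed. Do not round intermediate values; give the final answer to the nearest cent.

£11,902.08

Millpark Region, 1 January – 5 January 2021: 5 days → £281,000 × 3.2% × 5/365 = £123.1781
Hollywell District, 6 January – 31 December 2021: 360 days → £281,000 × 4.25% × 360/365 = £11,778.9041
Total = £11,902.0822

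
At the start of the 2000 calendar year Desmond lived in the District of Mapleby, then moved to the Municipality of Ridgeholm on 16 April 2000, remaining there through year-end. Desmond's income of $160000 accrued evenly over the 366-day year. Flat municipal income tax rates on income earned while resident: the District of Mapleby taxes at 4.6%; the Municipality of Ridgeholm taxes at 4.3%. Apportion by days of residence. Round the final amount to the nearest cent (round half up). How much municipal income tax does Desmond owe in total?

The District of Mapleby, 1 January – 15 April 2000: 106 days → $160000 × 4.6% × 106/366 = $2131.5847
The Municipality of Ridgeholm, 16 April – 31 December 2000: 260 days → $160000 × 4.3% × 260/366 = $4887.4317
Total = $7019.0164

$7019.02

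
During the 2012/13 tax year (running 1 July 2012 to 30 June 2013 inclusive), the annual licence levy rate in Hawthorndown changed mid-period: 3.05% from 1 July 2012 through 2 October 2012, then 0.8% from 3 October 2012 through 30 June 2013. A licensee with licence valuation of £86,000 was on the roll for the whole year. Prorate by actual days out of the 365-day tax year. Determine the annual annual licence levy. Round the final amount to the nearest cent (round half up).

£1,186.33

1 July – 2 October 2012: 94 days at 3.05% → £86,000 × 3.05% × 94/365 = £675.5123
3 October 2012 – 30 June 2013: 271 days at 0.8% → £86,000 × 0.8% × 271/365 = £510.8164
Total = £1,186.3288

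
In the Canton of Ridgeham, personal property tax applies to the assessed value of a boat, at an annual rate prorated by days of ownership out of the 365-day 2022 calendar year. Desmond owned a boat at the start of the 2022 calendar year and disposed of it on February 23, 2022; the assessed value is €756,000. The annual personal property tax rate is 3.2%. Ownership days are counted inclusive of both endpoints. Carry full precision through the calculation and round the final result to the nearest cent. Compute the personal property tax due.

€3,579.09

Days held (January 1 – February 23, 2022): 54 out of 365
Tax = €756,000 × 3.2% × 54/365 = €3,579.0904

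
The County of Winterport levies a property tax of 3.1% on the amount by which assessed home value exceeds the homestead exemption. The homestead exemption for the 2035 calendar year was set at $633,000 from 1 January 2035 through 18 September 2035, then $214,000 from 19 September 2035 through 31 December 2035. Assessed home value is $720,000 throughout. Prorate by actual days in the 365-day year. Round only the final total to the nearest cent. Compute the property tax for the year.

1 January – 18 September 2035: 261 days, exemption $633,000 → ($720,000 − $633,000) × 3.1% × 261/365 = $1,928.5397
19 September – 31 December 2035: 104 days, exemption $214,000 → ($720,000 − $214,000) × 3.1% × 104/365 = $4,469.4356
Total = $6,397.9753

$6,397.98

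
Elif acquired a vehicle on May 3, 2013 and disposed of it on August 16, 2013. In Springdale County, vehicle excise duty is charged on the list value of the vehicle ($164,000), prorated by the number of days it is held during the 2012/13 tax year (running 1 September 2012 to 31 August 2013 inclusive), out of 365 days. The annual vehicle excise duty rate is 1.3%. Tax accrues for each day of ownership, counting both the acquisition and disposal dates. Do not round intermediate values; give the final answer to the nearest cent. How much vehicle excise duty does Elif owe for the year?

$619.16

Days held (May 3 – August 16, 2013): 106 out of 365
Tax = $164,000 × 1.3% × 106/365 = $619.1562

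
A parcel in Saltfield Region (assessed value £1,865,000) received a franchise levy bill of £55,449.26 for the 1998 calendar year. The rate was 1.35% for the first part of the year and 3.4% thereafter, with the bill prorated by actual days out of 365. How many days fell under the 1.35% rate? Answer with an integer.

76 days

Let d = days at the first rate; then 365 − d days at the second rate.
£1,865,000 × [1.35%·d + 3.4%·(365−d)] / 365 = £55,449.26
Solving gives d = 76, so the new rate took effect on 18 Mar 1998.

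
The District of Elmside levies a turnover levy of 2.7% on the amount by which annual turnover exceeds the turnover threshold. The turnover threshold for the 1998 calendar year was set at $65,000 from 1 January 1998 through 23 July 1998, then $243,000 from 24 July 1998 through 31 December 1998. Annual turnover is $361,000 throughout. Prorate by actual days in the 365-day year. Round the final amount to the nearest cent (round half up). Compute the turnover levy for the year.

$5,872.09

1 January – 23 July 1998: 204 days, exemption $65,000 → ($361,000 − $65,000) × 2.7% × 204/365 = $4,466.7616
24 July – 31 December 1998: 161 days, exemption $243,000 → ($361,000 − $243,000) × 2.7% × 161/365 = $1,405.3315
Total = $5,872.0932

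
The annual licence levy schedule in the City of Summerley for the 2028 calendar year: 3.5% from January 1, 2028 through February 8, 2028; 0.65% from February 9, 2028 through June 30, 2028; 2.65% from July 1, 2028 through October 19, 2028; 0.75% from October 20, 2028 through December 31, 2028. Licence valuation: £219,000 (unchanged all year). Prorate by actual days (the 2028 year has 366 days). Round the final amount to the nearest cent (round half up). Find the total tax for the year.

January 1 – February 8, 2028: 39 days at 3.5% → £219,000 × 3.5% × 39/366 = £816.7623
February 9 – June 30, 2028: 143 days at 0.65% → £219,000 × 0.65% × 143/366 = £556.1762
July 1 – October 19, 2028: 111 days at 2.65% → £219,000 × 2.65% × 111/366 = £1,760.0779
October 20 – December 31, 2028: 73 days at 0.75% → £219,000 × 0.75% × 73/366 = £327.6025
Total = £3,460.6189

£3,460.62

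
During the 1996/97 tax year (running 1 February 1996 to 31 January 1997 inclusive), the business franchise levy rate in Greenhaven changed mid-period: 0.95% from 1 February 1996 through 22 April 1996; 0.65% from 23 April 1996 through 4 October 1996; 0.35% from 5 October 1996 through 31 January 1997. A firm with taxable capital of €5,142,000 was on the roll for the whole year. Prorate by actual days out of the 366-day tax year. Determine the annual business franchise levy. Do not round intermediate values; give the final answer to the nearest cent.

1 February – 22 April 1996: 82 days at 0.95% → €5,142,000 × 0.95% × 82/366 = €10,944.3115
23 April – 4 October 1996: 165 days at 0.65% → €5,142,000 × 0.65% × 165/366 = €15,067.7459
5 October 1996 – 31 January 1997: 119 days at 0.35% → €5,142,000 × 0.35% × 119/366 = €5,851.4836
Total = €31,863.5410

€31,863.54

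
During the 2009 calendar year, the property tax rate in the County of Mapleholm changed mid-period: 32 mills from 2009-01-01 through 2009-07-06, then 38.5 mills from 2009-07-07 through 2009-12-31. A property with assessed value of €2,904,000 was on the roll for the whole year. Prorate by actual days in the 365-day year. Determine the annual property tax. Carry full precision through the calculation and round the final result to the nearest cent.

€102,133.28

2009-01-01 to 2009-07-06: 187 days at 32 mills → €2,904,000 × 3.2% × 187/365 = €47,609.6877
2009-07-07 to 2009-12-31: 178 days at 38.5 mills → €2,904,000 × 3.85% × 178/365 = €54,523.5945
Total = €102,133.2822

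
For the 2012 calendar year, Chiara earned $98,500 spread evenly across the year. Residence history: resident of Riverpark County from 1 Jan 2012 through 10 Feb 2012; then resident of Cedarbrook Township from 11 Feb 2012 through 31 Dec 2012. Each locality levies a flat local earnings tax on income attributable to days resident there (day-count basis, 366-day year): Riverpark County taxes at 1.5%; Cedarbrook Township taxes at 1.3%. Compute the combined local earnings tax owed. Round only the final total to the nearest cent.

Riverpark County, 1 Jan – 10 Feb 2012: 41 days → $98,500 × 1.5% × 41/366 = $165.5123
Cedarbrook Township, 11 Feb – 31 Dec 2012: 325 days → $98,500 × 1.3% × 325/366 = $1,137.0560
Total = $1,302.5683

$1,302.57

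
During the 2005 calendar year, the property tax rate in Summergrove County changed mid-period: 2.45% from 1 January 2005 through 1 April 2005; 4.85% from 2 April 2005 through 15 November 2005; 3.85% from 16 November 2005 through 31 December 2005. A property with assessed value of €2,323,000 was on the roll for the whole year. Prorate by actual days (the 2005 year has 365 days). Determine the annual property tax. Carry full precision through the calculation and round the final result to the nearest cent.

€95,838.07

1 January – 1 April 2005: 91 days at 2.45% → €2,323,000 × 2.45% × 91/365 = €14,189.3932
2 April – 15 November 2005: 228 days at 4.85% → €2,323,000 × 4.85% × 228/365 = €70,377.3534
16 November – 31 December 2005: 46 days at 3.85% → €2,323,000 × 3.85% × 46/365 = €11,271.3233
Total = €95,838.0699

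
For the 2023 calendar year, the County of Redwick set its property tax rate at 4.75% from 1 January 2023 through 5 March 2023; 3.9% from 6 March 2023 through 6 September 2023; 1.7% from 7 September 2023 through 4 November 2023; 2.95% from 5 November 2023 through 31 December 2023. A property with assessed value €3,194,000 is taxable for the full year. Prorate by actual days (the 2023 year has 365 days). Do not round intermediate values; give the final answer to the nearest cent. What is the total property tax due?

1 January – 5 March 2023: 64 days at 4.75% → €3,194,000 × 4.75% × 64/365 = €26,602.0822
6 March – 6 September 2023: 185 days at 3.9% → €3,194,000 × 3.9% × 185/365 = €63,136.1918
7 September – 4 November 2023: 59 days at 1.7% → €3,194,000 × 1.7% × 59/365 = €8,776.9370
5 November – 31 December 2023: 57 days at 2.95% → €3,194,000 × 2.95% × 57/365 = €14,714.2767
Total = €113,229.4877

€113,229.49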